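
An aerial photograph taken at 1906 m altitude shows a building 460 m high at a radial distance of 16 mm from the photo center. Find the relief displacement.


d = h * r / H = 460 * 16 / 1906 = 3.86 mm

3.86 mm


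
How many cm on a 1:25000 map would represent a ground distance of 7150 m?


map_cm = 7150 * 100 / 25000 = 28.6 cm

28.6 cm


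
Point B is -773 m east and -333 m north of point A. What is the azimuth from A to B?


az = atan2(-773, -333) = -113.3 deg
adjusted to 0-360: 246.7 degrees

246.7 degrees


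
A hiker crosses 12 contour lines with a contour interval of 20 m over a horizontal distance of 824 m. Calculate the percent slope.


elevation change = 12 * 20 = 240 m
slope = 240 / 824 * 100 = 29.1%

29.1%


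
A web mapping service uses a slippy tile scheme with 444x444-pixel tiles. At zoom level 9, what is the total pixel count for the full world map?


tiles per axis = 2^9 = 512
total tiles = 512^2 = 262144
pixels per axis = 512 * 444 = 227328
total pixels = 227328^2 = 51678019584

51678019584 pixels


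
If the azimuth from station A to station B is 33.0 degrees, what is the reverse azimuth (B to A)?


back azimuth = (33.0 + 180) mod 360 = 213.0 degrees

213.0 degrees


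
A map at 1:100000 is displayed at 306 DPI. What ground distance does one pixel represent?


pixel_cm = 2.54 / 306 ≈ 0.008301 cm
ground = pixel_cm * 100000 / 100 = 2.54 * 100000 / (306 * 100) = 254000 / 30600 ≈ 8.3 m

8.3 m


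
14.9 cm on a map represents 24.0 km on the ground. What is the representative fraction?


ground = 24.0 km = 2400000 cm; RF denominator = ground / map = 2400000 / 14.9 ≈ 161074; RF = 1:161074

1:161074


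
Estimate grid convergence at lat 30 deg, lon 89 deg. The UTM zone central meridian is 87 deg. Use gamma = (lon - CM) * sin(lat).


gamma = (89 - 87) * sin(30) = 2 * 0.5 = 1.0 degrees

1.0 degrees


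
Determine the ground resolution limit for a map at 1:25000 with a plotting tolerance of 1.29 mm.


ground = 1.29 mm * 25000 / 1000 = 32.25 m

32.25 m


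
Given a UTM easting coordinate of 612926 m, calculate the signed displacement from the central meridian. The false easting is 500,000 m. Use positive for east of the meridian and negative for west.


displacement = 612926 - 500000 = 112926 m

112926 m


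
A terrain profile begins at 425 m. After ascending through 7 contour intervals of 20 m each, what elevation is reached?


elevation = 425 + 7 * 20 = 565 m

565 m


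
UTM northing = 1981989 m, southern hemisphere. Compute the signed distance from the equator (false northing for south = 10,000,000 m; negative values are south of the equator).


For southern: actual = 1981989 - 10000000 = -8018011 m

-8018011 m


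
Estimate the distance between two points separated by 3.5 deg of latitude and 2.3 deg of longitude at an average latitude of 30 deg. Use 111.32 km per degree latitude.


dlat_km = 3.5 * 111.32 = 389.62
dlon_km = 2.3 * 111.32 * cos(30) ≈ 221.734
dist = sqrt(389.62^2 + 221.734^2) ≈ 448.3 km

448.3 km


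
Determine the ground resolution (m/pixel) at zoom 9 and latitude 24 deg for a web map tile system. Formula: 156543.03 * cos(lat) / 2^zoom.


res = 156543.03 * cos(24) / 2^9 = 156543.03 * 0.91354546 / 512 = 279.31 m/pixel

279.31 m/pixel


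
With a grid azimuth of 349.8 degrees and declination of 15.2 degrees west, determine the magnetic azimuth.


magnetic azimuth = grid azimuth - declination (east +ve)
mag_az = 349.8 - -15.2 = 5.0 degrees

5.0 degrees


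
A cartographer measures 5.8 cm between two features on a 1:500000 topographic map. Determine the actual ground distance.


ground = 5.8 cm * 500000 / 100 = 29000.0 m = 29.0 km

29.0 km


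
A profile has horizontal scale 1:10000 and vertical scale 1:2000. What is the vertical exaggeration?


VE = horizontal_scale / vertical_scale = 10000 / 2000 = 5.0

5.0x


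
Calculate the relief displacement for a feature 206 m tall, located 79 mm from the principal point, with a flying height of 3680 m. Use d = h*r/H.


d = h * r / H = 206 * 79 / 3680 = 4.42 mm

4.42 mm


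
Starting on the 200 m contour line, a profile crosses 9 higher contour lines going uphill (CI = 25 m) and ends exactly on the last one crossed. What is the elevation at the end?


elevation = 200 + 9 * 25 = 425 m

425 m


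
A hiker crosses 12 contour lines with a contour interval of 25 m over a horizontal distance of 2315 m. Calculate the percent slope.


elevation change = 12 * 25 = 300 m
slope = 300 / 2315 * 100 = 13.0%

13.0%


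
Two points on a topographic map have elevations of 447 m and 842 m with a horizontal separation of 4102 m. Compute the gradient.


gradient = (842 - 447) / 4102 = 395 / 4102 = 0.0963

0.0963


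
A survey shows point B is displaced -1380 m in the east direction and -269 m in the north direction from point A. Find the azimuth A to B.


az = atan2(-1380, -269) = -101.0 deg
adjusted to 0-360: 259.0 degrees

259.0 degrees


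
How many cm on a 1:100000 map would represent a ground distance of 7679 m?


map_cm = 7679 * 100 / 100000 = 7.679 cm ≈ 7.68 cm

7.68 cm


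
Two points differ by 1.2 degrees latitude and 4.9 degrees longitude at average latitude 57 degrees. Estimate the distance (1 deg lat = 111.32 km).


dlat_km = 1.2 * 111.32 = 133.584
dlon_km = 4.9 * 111.32 * cos(57) ≈ 297.083
dist = sqrt(133.584^2 + 297.083^2) ≈ 325.7 km

325.7 km


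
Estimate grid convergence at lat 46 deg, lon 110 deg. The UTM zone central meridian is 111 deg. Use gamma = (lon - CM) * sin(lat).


gamma = (110 - 111) * sin(46) = -1 * 0.71934 = -0.719 degrees

-0.719 degrees


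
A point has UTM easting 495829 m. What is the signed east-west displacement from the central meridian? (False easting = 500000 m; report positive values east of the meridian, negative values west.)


displacement = 495829 - 500000 = -4171 m

-4171 m


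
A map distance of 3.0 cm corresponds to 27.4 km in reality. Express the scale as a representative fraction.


ground = 27.4 km = 2740000 cm; RF denominator = ground / map = 2740000 / 3.0 ≈ 913333; RF = 1:913333

1:913333


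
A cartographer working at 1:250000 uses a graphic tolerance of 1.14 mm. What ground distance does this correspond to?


ground = 1.14 mm * 250000 / 1000 = 285.0 m

285.0 m


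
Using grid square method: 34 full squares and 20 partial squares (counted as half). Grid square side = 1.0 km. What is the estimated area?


effective squares = 34 + 20 * 0.5 = 44.0
area = 44.0 * 1.0 = 44.0 km^2

44.0 km^2


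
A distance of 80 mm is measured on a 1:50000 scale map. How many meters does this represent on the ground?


ground = 80 mm * 50000 / 1000 = 4000.0 m

4000.0 m


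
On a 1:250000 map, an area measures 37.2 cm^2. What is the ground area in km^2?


ground_area = 37.2 * (250000/100)^2 = 232500000.0 m^2 = 232.5 km^2

232.5 km^2


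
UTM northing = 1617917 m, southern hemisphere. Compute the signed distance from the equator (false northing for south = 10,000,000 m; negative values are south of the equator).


For southern: actual = 1617917 - 10000000 = -8382083 m

-8382083 m


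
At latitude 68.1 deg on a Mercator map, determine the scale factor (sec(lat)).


SF = 1 / cos(68.1) = 1 / 0.372988 = 2.681

2.681


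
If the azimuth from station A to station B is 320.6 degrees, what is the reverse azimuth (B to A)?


back azimuth = (320.6 + 180) mod 360 = 140.6 degrees

140.6 degrees


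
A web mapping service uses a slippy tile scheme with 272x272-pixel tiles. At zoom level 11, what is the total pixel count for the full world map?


tiles per axis = 2^11 = 2048
total tiles = 2048^2 = 4194304
pixels per axis = 2048 * 272 = 557056
total pixels = 557056^2 = 310311387136

310311387136 pixels


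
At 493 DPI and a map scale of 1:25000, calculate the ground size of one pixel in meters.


pixel_cm = 2.54 / 493 ≈ 0.005152 cm
ground = pixel_cm * 25000 / 100 = 2.54 * 25000 / (493 * 100) = 63500 / 49300 ≈ 1.29 m

1.29 m


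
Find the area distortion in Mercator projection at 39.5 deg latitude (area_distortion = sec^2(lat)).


area_distortion = 1/cos^2(39.5) = 1.68

1.68


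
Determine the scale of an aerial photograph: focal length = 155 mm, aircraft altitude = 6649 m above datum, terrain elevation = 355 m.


scale = f / (H - h) = 155 mm / 6294 m = 155 / 6294000 = 1:40606

1:40606


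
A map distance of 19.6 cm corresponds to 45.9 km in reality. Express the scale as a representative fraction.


ground = 45.9 km = 4590000 cm; RF denominator = ground / map = 4590000 / 19.6 ≈ 234184; RF = 1:234184

1:234184


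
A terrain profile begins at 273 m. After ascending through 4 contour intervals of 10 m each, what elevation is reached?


elevation = 273 + 4 * 10 = 313 m

313 m


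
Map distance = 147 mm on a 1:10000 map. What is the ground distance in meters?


ground = 147 mm * 10000 / 1000 = 1470.0 m

1470.0 m


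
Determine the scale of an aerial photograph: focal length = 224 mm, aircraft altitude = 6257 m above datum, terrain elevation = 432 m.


scale = f / (H - h) = 224 mm / 5825 m = 224 / 5825000 = 1:26004

1:26004


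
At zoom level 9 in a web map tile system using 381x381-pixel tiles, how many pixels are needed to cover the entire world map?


tiles per axis = 2^9 = 512
total tiles = 512^2 = 262144
pixels per axis = 512 * 381 = 195072
total pixels = 195072^2 = 38053085184

38053085184 pixels


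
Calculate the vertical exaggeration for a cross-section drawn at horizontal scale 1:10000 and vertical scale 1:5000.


VE = horizontal_scale / vertical_scale = 10000 / 5000 = 2.0

2.0x


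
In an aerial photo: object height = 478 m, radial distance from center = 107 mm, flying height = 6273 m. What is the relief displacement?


d = h * r / H = 478 * 107 / 6273 = 8.15 mm

8.15 mm


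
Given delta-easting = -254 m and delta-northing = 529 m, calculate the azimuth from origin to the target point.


az = atan2(-254, 529) = -25.6 deg
adjusted to 0-360: 334.4 degrees

334.4 degrees


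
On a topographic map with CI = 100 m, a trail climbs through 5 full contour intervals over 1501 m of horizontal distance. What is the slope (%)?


elevation change = 5 * 100 = 500 m
slope = 500 / 1501 * 100 = 33.3%

33.3%


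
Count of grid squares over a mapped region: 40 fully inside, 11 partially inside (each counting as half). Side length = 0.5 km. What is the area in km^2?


effective squares = 40 + 11 * 0.5 = 45.5
area = 45.5 * 0.25 = 11.375 km^2

11.375 km^2


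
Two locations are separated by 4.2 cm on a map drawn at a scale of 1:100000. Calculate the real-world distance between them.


ground = 4.2 cm * 100000 / 100 = 4200.0 m = 4.2 km

4.2 km


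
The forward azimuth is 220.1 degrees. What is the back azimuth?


back azimuth = (220.1 + 180) mod 360 = 40.1 degrees

40.1 degrees


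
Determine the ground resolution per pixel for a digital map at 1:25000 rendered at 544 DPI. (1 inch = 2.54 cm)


pixel_cm = 2.54 / 544 ≈ 0.004669 cm
ground = pixel_cm * 25000 / 100 = 2.54 * 25000 / (544 * 100) = 63500 / 54400 ≈ 1.17 m

1.17 m


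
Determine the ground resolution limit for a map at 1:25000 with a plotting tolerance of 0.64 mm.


ground = 0.64 mm * 25000 / 1000 = 16.0 m

16.0 m


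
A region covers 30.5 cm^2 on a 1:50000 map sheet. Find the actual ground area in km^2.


ground_area = 30.5 * (50000/100)^2 = 7625000.0 m^2 = 7.625 km^2

7.625 km^2


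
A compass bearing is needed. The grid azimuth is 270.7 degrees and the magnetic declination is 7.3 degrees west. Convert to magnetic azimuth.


magnetic azimuth = grid azimuth - declination (east +ve)
mag_az = 270.7 - -7.3 = 278.0 degrees

278.0 degrees


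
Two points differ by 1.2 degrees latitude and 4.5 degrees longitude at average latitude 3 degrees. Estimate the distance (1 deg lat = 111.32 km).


dlat_km = 1.2 * 111.32 = 133.584
dlon_km = 4.5 * 111.32 * cos(3) ≈ 500.253
dist = sqrt(133.584^2 + 500.253^2) ≈ 517.8 km

517.8 km


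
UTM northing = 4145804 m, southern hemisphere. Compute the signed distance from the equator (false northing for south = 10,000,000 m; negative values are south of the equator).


For southern: actual = 4145804 - 10000000 = -5854196 m

-5854196 m


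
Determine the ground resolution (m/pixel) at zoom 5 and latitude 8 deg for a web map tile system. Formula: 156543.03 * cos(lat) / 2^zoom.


res = 156543.03 * cos(8) / 2^5 = 156543.03 * 0.99026807 / 32 = 4844.36 m/pixel

4844.36 m/pixel


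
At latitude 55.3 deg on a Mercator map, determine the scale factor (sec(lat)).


SF = 1 / cos(55.3) = 1 / 0.56928 = 1.757

1.757


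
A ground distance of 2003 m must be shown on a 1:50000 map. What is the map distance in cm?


map_cm = 2003 * 100 / 50000 = 4.006 cm ≈ 4.01 cm

4.01 cm


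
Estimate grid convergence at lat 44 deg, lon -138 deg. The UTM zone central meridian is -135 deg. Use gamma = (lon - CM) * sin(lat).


gamma = (-138 - -135) * sin(44) = -3 * 0.694658 = -2.084 degrees

-2.084 degrees


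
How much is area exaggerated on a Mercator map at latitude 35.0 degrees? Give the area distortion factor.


area_distortion = 1/cos^2(35.0) = 1.49

1.49


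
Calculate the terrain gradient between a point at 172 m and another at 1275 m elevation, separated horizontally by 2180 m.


gradient = (1275 - 172) / 2180 = 1103 / 2180 = 0.506

0.506


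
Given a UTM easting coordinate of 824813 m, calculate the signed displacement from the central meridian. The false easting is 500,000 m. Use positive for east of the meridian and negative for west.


displacement = 824813 - 500000 = 324813 m

324813 m


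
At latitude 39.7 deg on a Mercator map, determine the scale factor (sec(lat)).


SF = 1 / cos(39.7) = 1 / 0.7694 = 1.3

1.3


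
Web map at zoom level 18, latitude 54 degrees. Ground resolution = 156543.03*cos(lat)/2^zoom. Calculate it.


res = 156543.03 * cos(54) / 2^18 = 156543.03 * 0.58778525 / 262144 = 0.35 m/pixel

0.35 m/pixel


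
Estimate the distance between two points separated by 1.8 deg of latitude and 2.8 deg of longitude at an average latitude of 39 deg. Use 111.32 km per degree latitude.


dlat_km = 1.8 * 111.32 = 200.376
dlon_km = 2.8 * 111.32 * cos(39) ≈ 242.233
dist = sqrt(200.376^2 + 242.233^2) ≈ 314.4 km

314.4 km


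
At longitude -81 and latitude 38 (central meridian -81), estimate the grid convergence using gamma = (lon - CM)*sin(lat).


gamma = (-81 - -81) * sin(38) = 0 * 0.615661 = 0.0 degrees

0.0 degrees


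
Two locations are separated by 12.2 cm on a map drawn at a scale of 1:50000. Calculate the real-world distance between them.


ground = 12.2 cm * 50000 / 100 = 6100.0 m = 6.1 km

6.1 km


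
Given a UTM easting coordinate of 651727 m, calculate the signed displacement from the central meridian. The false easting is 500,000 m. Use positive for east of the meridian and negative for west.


displacement = 651727 - 500000 = 151727 m

151727 m


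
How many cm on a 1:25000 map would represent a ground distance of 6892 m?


map_cm = 6892 * 100 / 25000 = 27.568 cm ≈ 27.57 cm

27.57 cm


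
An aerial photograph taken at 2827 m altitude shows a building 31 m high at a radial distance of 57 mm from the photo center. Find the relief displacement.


d = h * r / H = 31 * 57 / 2827 = 0.63 mm

0.63 mm


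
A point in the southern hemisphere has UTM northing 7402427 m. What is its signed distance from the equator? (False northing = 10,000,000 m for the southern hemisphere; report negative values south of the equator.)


For southern: actual = 7402427 - 10000000 = -2597573 m

-2597573 m


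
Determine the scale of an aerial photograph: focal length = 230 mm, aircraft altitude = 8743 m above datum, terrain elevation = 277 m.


scale = f / (H - h) = 230 mm / 8466 m = 230 / 8466000 = 1:36809

1:36809


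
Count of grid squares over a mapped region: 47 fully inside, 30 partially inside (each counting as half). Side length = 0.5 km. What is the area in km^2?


effective squares = 47 + 30 * 0.5 = 62.0
area = 62.0 * 0.25 = 15.5 km^2

15.5 km^2


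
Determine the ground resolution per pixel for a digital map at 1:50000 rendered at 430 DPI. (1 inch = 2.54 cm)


pixel_cm = 2.54 / 430 ≈ 0.005907 cm
ground = pixel_cm * 50000 / 100 = 2.54 * 50000 / (430 * 100) = 127000 / 43000 ≈ 2.95 m

2.95 m


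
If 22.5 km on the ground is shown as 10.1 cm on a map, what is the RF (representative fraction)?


ground = 22.5 km = 2250000 cm; RF denominator = ground / map = 2250000 / 10.1 ≈ 222772; RF = 1:222772

1:222772


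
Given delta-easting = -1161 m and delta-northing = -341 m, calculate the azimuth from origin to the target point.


az = atan2(-1161, -341) = -106.4 deg
adjusted to 0-360: 253.6 degrees

253.6 degrees


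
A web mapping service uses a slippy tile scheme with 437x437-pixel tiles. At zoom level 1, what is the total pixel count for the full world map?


tiles per axis = 2^1 = 2
total tiles = 2^2 = 4
pixels per axis = 2 * 437 = 874
total pixels = 874^2 = 763876

763876 pixels


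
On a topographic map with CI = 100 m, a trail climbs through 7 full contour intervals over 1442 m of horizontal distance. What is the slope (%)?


elevation change = 7 * 100 = 700 m
slope = 700 / 1442 * 100 = 48.5%

48.5%


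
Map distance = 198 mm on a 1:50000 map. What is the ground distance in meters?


ground = 198 mm * 50000 / 1000 = 9900.0 m

9900.0 m


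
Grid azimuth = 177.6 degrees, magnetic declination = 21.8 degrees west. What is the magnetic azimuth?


magnetic azimuth = grid azimuth - declination (east +ve)
mag_az = 177.6 - -21.8 = 199.4 degrees

199.4 degrees


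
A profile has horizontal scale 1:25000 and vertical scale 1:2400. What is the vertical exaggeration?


VE = horizontal_scale / vertical_scale = 25000 / 2400 ≈ 10.4

10.4x


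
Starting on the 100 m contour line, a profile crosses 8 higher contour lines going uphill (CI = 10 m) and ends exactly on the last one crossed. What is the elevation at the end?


elevation = 100 + 8 * 10 = 180 m

180 m


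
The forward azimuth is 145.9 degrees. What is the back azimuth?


back azimuth = (145.9 + 180) mod 360 = 325.9 degrees

325.9 degrees


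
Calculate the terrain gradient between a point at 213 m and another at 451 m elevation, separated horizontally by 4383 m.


gradient = (451 - 213) / 4383 = 238 / 4383 = 0.0543

0.0543


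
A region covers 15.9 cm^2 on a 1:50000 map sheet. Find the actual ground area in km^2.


ground_area = 15.9 * (50000/100)^2 = 3975000.0 m^2 = 3.975 km^2

3.975 km^2


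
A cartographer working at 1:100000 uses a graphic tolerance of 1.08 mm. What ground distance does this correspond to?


ground = 1.08 mm * 100000 / 1000 = 108.0 m

108.0 m


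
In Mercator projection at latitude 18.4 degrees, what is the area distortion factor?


area_distortion = 1/cos^2(18.4) = 1.111

1.111


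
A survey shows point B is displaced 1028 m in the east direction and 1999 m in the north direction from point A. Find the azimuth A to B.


az = atan2(1028, 1999) = 27.2 deg
adjusted to 0-360: 27.2 degrees

27.2 degrees


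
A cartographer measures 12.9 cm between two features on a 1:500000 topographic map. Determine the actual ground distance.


ground = 12.9 cm * 500000 / 100 = 64500.0 m = 64.5 km

64.5 km


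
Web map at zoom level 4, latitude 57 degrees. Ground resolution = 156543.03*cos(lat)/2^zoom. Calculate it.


res = 156543.03 * cos(57) / 2^4 = 156543.03 * 0.54463904 / 16 = 5328.72 m/pixel

5328.72 m/pixel


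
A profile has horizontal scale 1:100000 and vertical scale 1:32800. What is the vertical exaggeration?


VE = horizontal_scale / vertical_scale = 100000 / 32800 ≈ 3.0

3.0x


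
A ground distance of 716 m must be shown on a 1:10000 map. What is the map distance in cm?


map_cm = 716 * 100 / 10000 = 7.16 cm

7.16 cm


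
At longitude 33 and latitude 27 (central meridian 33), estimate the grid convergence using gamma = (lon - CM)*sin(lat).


gamma = (33 - 33) * sin(27) = 0 * 0.45399 = 0.0 degrees

0.0 degrees


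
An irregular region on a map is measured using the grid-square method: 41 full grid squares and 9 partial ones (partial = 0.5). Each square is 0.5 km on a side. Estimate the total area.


effective squares = 41 + 9 * 0.5 = 45.5
area = 45.5 * 0.25 = 11.375 km^2

11.375 km^2


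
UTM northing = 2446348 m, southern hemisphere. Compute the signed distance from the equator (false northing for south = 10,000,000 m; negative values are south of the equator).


For southern: actual = 2446348 - 10000000 = -7553652 m

-7553652 m


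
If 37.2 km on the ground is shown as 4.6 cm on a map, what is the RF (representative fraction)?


ground = 37.2 km = 3720000 cm; RF denominator = ground / map = 3720000 / 4.6 ≈ 808696; RF = 1:808696

1:808696


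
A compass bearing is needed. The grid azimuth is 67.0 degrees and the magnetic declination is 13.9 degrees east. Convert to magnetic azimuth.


magnetic azimuth = grid azimuth - declination (east +ve)
mag_az = 67.0 - 13.9 = 53.1 degrees

53.1 degrees


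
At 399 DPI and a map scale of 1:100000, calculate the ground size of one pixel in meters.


pixel_cm = 2.54 / 399 ≈ 0.006366 cm
ground = pixel_cm * 100000 / 100 = 2.54 * 100000 / (399 * 100) = 254000 / 39900 ≈ 6.37 m

6.37 m


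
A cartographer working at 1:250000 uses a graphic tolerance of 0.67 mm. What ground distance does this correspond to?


ground = 0.67 mm * 250000 / 1000 = 167.5 m

167.5 m


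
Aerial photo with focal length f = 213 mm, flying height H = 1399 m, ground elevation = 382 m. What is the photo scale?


scale = f / (H - h) = 213 mm / 1017 m = 213 / 1017000 = 1:4775

1:4775


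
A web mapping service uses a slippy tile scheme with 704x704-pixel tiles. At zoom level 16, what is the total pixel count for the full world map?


tiles per axis = 2^16 = 65536
total tiles = 65536^2 = 4294967296
pixels per axis = 65536 * 704 = 46137344
total pixels = 46137344^2 = 2128654511374336

2128654511374336 pixels


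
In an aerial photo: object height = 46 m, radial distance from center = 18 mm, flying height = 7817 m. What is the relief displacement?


d = h * r / H = 46 * 18 / 7817 = 0.11 mm

0.11 mm


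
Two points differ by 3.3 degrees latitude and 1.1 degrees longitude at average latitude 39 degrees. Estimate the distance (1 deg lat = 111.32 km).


dlat_km = 3.3 * 111.32 = 367.356
dlon_km = 1.1 * 111.32 * cos(39) ≈ 95.163
dist = sqrt(367.356^2 + 95.163^2) ≈ 379.5 km

379.5 km


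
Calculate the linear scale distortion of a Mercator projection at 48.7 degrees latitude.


SF = 1 / cos(48.7) = 1 / 0.660002 = 1.515

1.515


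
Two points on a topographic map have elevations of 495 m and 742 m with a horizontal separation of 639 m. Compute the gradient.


gradient = (742 - 495) / 639 = 247 / 639 = 0.3865

0.3865


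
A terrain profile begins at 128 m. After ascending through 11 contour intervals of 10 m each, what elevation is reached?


elevation = 128 + 11 * 10 = 238 m

238 m


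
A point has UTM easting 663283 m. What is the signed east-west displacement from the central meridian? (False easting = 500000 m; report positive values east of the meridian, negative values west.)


displacement = 663283 - 500000 = 163283 m

163283 m


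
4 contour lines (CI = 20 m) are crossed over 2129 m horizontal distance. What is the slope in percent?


elevation change = 4 * 20 = 80 m
slope = 80 / 2129 * 100 = 3.8%

3.8%


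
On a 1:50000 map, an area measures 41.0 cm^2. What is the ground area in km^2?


ground_area = 41.0 * (50000/100)^2 = 10250000.0 m^2 = 10.25 km^2

10.25 km^2


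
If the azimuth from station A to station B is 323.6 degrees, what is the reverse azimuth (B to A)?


back azimuth = (323.6 + 180) mod 360 = 143.6 degrees

143.6 degrees


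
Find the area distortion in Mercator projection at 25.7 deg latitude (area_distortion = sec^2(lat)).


area_distortion = 1/cos^2(25.7) = 1.232

1.232


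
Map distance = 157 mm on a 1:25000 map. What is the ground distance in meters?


ground = 157 mm * 25000 / 1000 = 3925.0 m

3925.0 m


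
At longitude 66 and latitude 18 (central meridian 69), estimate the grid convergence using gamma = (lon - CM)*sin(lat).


gamma = (66 - 69) * sin(18) = -3 * 0.309017 = -0.927 degrees

-0.927 degrees


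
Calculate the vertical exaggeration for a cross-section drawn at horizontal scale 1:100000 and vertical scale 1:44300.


VE = horizontal_scale / vertical_scale = 100000 / 44300 ≈ 2.3

2.3x


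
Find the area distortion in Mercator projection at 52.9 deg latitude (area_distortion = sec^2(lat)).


area_distortion = 1/cos^2(52.9) = 2.748

2.748


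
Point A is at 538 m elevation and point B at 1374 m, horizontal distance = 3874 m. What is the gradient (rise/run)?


gradient = (1374 - 538) / 3874 = 836 / 3874 = 0.2158

0.2158


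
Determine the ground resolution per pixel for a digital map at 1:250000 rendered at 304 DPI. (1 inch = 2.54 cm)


pixel_cm = 2.54 / 304 ≈ 0.008355 cm
ground = pixel_cm * 250000 / 100 = 2.54 * 250000 / (304 * 100) = 635000 / 30400 ≈ 20.89 m

20.89 m


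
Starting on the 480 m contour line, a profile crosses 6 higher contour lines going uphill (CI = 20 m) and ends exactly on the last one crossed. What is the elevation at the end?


elevation = 480 + 6 * 20 = 600 m

600 m


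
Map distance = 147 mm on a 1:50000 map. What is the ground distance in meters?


ground = 147 mm * 50000 / 1000 = 7350.0 m

7350.0 m


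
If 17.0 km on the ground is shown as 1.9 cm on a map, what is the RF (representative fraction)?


ground = 17.0 km = 1700000 cm; RF denominator = ground / map = 1700000 / 1.9 ≈ 894737; RF = 1:894737

1:894737


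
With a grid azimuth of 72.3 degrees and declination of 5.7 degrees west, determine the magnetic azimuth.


magnetic azimuth = grid azimuth - declination (east +ve)
mag_az = 72.3 - -5.7 = 78.0 degrees

78.0 degrees


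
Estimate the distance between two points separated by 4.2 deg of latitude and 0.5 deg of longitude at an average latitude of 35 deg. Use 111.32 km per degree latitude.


dlat_km = 4.2 * 111.32 = 467.544
dlon_km = 0.5 * 111.32 * cos(35) ≈ 45.594
dist = sqrt(467.544^2 + 45.594^2) ≈ 469.8 km

469.8 km


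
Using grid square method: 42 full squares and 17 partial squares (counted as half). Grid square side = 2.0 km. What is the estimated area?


effective squares = 42 + 17 * 0.5 = 50.5
area = 50.5 * 4.0 = 202.0 km^2

202.0 km^2


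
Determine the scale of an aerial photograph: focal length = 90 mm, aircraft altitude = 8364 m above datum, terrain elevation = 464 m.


scale = f / (H - h) = 90 mm / 7900 m = 90 / 7900000 = 1:87778

1:87778


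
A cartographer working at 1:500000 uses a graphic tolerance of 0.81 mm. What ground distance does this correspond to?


ground = 0.81 mm * 500000 / 1000 = 405.0 m

405.0 m


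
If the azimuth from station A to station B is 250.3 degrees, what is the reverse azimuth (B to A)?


back azimuth = (250.3 + 180) mod 360 = 70.3 degrees

70.3 degrees


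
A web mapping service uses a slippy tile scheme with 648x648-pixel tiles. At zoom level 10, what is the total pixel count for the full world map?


tiles per axis = 2^10 = 1024
total tiles = 1024^2 = 1048576
pixels per axis = 1024 * 648 = 663552
total pixels = 663552^2 = 440301256704

440301256704 pixels


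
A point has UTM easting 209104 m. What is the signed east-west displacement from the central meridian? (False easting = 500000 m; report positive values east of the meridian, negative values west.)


displacement = 209104 - 500000 = -290896 m

-290896 m


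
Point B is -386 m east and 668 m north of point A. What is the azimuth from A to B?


az = atan2(-386, 668) = -30.0 deg
adjusted to 0-360: 330.0 degrees

330.0 degrees


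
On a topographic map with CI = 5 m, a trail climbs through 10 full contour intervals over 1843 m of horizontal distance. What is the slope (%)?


elevation change = 10 * 5 = 50 m
slope = 50 / 1843 * 100 = 2.7%

2.7%


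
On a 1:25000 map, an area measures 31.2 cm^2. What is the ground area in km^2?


ground_area = 31.2 * (25000/100)^2 = 1950000.0 m^2 = 1.95 km^2

1.95 km^2


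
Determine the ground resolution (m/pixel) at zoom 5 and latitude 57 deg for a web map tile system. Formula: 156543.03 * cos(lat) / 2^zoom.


res = 156543.03 * cos(57) / 2^5 = 156543.03 * 0.54463904 / 32 = 2664.36 m/pixel

2664.36 m/pixel


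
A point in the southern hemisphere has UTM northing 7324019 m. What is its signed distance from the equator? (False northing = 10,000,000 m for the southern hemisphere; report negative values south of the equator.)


For southern: actual = 7324019 - 10000000 = -2675981 m

-2675981 m


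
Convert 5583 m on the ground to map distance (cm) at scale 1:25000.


map_cm = 5583 * 100 / 25000 = 22.332 cm ≈ 22.33 cm

22.33 cm


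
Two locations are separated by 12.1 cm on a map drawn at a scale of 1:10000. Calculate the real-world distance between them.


ground = 12.1 cm * 10000 / 100 = 1210.0 m = 1.21 km

1.21 km


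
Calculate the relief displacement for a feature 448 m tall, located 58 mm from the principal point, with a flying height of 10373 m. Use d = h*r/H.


d = h * r / H = 448 * 58 / 10373 = 2.5 mm

2.5 mm


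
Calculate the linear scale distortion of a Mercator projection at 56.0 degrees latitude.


SF = 1 / cos(56.0) = 1 / 0.559193 = 1.788

1.788


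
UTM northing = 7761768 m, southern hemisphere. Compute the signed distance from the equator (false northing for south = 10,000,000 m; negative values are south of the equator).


For southern: actual = 7761768 - 10000000 = -2238232 m

-2238232 m


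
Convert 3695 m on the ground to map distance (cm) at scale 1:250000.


map_cm = 3695 * 100 / 250000 = 1.478 cm ≈ 1.48 cm

1.48 cm


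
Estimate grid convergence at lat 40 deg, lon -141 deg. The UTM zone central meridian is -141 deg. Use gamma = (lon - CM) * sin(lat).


gamma = (-141 - -141) * sin(40) = 0 * 0.642788 = 0.0 degrees

0.0 degrees


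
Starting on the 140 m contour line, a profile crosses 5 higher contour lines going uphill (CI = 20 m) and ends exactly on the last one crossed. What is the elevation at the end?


elevation = 140 + 5 * 20 = 240 m

240 m


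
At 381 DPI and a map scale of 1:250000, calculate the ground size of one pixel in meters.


pixel_cm = 2.54 / 381 ≈ 0.006667 cm
ground = pixel_cm * 250000 / 100 = 2.54 * 250000 / (381 * 100) = 635000 / 38100 ≈ 16.67 m

16.67 m


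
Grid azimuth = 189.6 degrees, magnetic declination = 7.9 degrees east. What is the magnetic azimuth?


magnetic azimuth = grid azimuth - declination (east +ve)
mag_az = 189.6 - 7.9 = 181.7 degrees

181.7 degrees


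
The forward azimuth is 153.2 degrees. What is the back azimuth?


back azimuth = (153.2 + 180) mod 360 = 333.2 degrees

333.2 degrees


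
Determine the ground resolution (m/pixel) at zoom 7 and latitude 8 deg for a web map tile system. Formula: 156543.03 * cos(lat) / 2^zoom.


res = 156543.03 * cos(8) / 2^7 = 156543.03 * 0.99026807 / 128 = 1211.09 m/pixel

1211.09 m/pixel


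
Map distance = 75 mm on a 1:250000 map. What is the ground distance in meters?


ground = 75 mm * 250000 / 1000 = 18750.0 m

18750.0 m


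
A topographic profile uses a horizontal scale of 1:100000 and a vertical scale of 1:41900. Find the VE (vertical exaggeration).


VE = horizontal_scale / vertical_scale = 100000 / 41900 ≈ 2.4

2.4x


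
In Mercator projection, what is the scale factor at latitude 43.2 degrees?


SF = 1 / cos(43.2) = 1 / 0.728969 = 1.372

1.372


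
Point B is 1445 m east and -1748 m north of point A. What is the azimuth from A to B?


az = atan2(1445, -1748) = 140.4 deg
adjusted to 0-360: 140.4 degrees

140.4 degrees


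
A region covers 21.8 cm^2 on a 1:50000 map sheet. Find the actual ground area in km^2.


ground_area = 21.8 * (50000/100)^2 = 5450000.0 m^2 = 5.45 km^2

5.45 km^2


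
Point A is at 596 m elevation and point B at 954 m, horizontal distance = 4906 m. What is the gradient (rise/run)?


gradient = (954 - 596) / 4906 = 358 / 4906 = 0.073

0.073


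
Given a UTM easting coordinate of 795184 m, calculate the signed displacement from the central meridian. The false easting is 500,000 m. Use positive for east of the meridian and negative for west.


displacement = 795184 - 500000 = 295184 m

295184 m


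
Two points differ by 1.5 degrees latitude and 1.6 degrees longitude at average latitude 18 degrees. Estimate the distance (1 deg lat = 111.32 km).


dlat_km = 1.5 * 111.32 = 166.98
dlon_km = 1.6 * 111.32 * cos(18) ≈ 169.395
dist = sqrt(166.98^2 + 169.395^2) ≈ 237.9 km

237.9 km


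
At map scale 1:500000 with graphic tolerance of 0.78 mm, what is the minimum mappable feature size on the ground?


ground = 0.78 mm * 500000 / 1000 = 390.0 m

390.0 m


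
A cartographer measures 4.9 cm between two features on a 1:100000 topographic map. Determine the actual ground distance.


ground = 4.9 cm * 100000 / 100 = 4900.0 m = 4.9 km

4.9 km


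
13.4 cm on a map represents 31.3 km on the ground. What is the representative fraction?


ground = 31.3 km = 3130000 cm; RF denominator = ground / map = 3130000 / 13.4 ≈ 233582; RF = 1:233582

1:233582


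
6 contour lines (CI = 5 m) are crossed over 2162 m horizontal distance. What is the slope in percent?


elevation change = 6 * 5 = 30 m
slope = 30 / 2162 * 100 = 1.4%

1.4%


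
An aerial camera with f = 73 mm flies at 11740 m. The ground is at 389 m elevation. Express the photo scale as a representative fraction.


scale = f / (H - h) = 73 mm / 11351 m = 73 / 11351000 = 1:155493

1:155493


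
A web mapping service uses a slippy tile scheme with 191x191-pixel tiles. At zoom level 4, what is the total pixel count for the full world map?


tiles per axis = 2^4 = 16
total tiles = 16^2 = 256
pixels per axis = 16 * 191 = 3056
total pixels = 3056^2 = 9339136

9339136 pixels


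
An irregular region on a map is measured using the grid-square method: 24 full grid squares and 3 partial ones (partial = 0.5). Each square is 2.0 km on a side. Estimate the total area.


effective squares = 24 + 3 * 0.5 = 25.5
area = 25.5 * 4.0 = 102.0 km^2

102.0 km^2


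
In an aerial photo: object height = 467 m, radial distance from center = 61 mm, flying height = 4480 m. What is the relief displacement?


d = h * r / H = 467 * 61 / 4480 = 6.36 mm

6.36 mm


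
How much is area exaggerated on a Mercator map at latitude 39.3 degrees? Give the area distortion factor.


area_distortion = 1/cos^2(39.3) = 1.67

1.67


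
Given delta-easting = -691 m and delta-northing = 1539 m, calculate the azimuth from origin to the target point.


az = atan2(-691, 1539) = -24.2 deg
adjusted to 0-360: 335.8 degrees

335.8 degrees


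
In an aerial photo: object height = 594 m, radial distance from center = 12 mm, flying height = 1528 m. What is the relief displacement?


d = h * r / H = 594 * 12 / 1528 = 4.66 mm

4.66 mm


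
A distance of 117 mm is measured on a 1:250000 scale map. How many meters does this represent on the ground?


ground = 117 mm * 250000 / 1000 = 29250.0 m

29250.0 m


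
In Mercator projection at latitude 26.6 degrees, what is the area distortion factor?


area_distortion = 1/cos^2(26.6) = 1.251

1.251


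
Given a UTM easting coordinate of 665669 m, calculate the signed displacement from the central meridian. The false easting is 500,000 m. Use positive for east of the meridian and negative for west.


displacement = 665669 - 500000 = 165669 m

165669 m


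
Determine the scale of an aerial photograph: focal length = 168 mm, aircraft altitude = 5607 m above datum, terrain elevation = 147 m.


scale = f / (H - h) = 168 mm / 5460 m = 168 / 5460000 = 1:32500

1:32500


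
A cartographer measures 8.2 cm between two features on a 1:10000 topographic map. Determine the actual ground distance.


ground = 8.2 cm * 10000 / 100 = 820.0 m

820.0 m


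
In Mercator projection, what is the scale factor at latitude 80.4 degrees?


SF = 1 / cos(80.4) = 1 / 0.166769 = 5.996

5.996


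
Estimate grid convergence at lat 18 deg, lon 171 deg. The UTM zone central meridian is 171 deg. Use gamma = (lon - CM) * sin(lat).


gamma = (171 - 171) * sin(18) = 0 * 0.309017 = 0.0 degrees

0.0 degrees


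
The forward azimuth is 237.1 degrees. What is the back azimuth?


back azimuth = (237.1 + 180) mod 360 = 57.1 degrees

57.1 degrees


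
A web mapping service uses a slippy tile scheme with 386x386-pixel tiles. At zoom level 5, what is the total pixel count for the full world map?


tiles per axis = 2^5 = 32
total tiles = 32^2 = 1024
pixels per axis = 32 * 386 = 12352
total pixels = 12352^2 = 152571904

152571904 pixels


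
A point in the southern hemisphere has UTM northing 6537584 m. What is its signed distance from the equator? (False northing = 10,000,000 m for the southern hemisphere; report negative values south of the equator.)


For southern: actual = 6537584 - 10000000 = -3462416 m

-3462416 m


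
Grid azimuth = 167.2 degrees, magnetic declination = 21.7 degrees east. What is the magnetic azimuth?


magnetic azimuth = grid azimuth - declination (east +ve)
mag_az = 167.2 - 21.7 = 145.5 degrees

145.5 degrees


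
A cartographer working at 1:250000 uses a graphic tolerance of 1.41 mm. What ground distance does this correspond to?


ground = 1.41 mm * 250000 / 1000 = 352.5 m

352.5 m


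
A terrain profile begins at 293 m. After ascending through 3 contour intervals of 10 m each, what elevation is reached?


elevation = 293 + 3 * 10 = 323 m

323 m


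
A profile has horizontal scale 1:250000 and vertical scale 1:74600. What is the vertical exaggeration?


VE = horizontal_scale / vertical_scale = 250000 / 74600 ≈ 3.4

3.4x


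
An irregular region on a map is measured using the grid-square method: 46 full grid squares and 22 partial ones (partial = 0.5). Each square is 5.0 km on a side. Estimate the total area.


effective squares = 46 + 22 * 0.5 = 57.0
area = 57.0 * 25.0 = 1425.0 km^2

1425.0 km^2


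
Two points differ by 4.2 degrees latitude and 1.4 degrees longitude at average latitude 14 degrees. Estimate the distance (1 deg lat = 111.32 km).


dlat_km = 4.2 * 111.32 = 467.544
dlon_km = 1.4 * 111.32 * cos(14) ≈ 151.219
dist = sqrt(467.544^2 + 151.219^2) ≈ 491.4 km

491.4 km


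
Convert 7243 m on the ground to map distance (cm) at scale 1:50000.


map_cm = 7243 * 100 / 50000 = 14.486 cm ≈ 14.49 cm

14.49 cm


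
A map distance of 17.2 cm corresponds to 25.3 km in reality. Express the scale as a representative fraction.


ground = 25.3 km = 2530000 cm; RF denominator = ground / map = 2530000 / 17.2 ≈ 147093; RF = 1:147093

1:147093


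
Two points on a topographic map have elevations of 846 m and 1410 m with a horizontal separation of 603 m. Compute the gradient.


gradient = (1410 - 846) / 603 = 564 / 603 = 0.9353

0.9353


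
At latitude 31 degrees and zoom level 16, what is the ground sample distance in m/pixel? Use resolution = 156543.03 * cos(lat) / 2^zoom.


res = 156543.03 * cos(31) / 2^16 = 156543.03 * 0.8571673 / 65536 = 2.05 m/pixel

2.05 m/pixel


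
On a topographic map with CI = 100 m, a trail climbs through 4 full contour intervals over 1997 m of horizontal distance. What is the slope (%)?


elevation change = 4 * 100 = 400 m
slope = 400 / 1997 * 100 = 20.0%

20.0%
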